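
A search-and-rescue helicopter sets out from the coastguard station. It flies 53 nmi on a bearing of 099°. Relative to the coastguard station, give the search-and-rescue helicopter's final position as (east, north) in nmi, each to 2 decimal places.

Leg 1 (099°, 53 nmi): east 53 sin 99° = 52.35, north 53 cos 99° = -8.29
Summing: 52.35 nmi east, -8.29 nmi north → (52.35, -8.29).

(52.35, -8.29)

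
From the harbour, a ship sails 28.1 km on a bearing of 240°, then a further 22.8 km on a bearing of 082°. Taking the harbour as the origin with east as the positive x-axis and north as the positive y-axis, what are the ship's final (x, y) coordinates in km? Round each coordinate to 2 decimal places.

Leg 1 (240°, 28.1 km): east 28.1 sin 240° = -24.34, north 28.1 cos 240° = -14.05
Leg 2 (082°, 22.8 km): east 22.8 sin 82° = 22.58, north 22.8 cos 82° = 3.17
Summing: -1.76 km east, -10.88 km north → (-1.76, -10.88).

(-1.76, -10.88)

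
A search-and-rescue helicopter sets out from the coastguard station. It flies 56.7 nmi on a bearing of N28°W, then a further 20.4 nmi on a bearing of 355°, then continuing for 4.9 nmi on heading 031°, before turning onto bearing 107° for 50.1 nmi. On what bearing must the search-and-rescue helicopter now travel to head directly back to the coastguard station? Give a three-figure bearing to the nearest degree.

200°

Leg 1 (N28°W, 56.7 nmi): east 56.7 sin 332° = -26.62, north 56.7 cos 332° = 50.06
Leg 2 (355°, 20.4 nmi): east 20.4 sin 355° = -1.78, north 20.4 cos 355° = 20.32
Leg 3 (031°, 4.9 nmi): east 4.9 sin 31° = 2.52, north 4.9 cos 31° = 4.20
Leg 4 (107°, 50.1 nmi): east 50.1 sin 107° = 47.91, north 50.1 cos 107° = -14.65
Net displacement: 22.04 east, 59.94 north. Direction back to start is (-22.04, -59.94): bearing = atan2(-22.04, -59.94) mod 360° = 200.19° ≈ 200°.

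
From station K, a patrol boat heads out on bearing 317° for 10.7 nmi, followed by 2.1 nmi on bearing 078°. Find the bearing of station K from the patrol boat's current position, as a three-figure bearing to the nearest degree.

Leg 1 (317°, 10.7 nmi): east 10.7 sin 317° = -7.30, north 10.7 cos 317° = 7.83
Leg 2 (078°, 2.1 nmi): east 2.1 sin 78° = 2.05, north 2.1 cos 78° = 0.44
Net displacement: -5.24 east, 8.26 north. Direction back to start is (5.24, -8.26): bearing = atan2(5.24, -8.26) mod 360° = 147.60° ≈ 148°.

148°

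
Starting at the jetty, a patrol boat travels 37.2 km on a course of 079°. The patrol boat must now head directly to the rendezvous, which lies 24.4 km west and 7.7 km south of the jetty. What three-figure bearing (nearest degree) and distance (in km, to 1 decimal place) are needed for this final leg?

Leg 1 (079°, 37.2 km): east 37.2 sin 79° = 36.52, north 37.2 cos 79° = 7.10
Current position: (36.52, 7.10). Target: (-24.4, -7.7). Remaining: Δeast = -60.92, Δnorth = -14.80.
Bearing = atan2(-60.92, -14.80) mod 360° = 256.35°; distance = √((-60.92)² + (-14.80)²) = 62.688 km.

256°, 62.7 km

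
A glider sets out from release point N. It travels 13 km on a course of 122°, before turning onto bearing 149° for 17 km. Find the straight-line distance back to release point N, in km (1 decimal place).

29.2 km

Leg 1 (122°, 13 km): east 13 sin 122° = 11.02, north 13 cos 122° = -6.89
Leg 2 (149°, 17 km): east 17 sin 149° = 8.76, north 17 cos 149° = -14.57
Net: 19.78 east, -21.46 north. Distance = √((19.78)² + (-21.46)²) = 29.186 km.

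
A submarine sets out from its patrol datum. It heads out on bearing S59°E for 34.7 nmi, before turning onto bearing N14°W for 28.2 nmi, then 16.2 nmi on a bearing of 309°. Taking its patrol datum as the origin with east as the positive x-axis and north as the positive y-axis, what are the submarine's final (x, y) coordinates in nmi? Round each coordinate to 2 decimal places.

(10.33, 19.69)

Leg 1 (S59°E, 34.7 nmi): east 34.7 sin 121° = 29.74, north 34.7 cos 121° = -17.87
Leg 2 (N14°W, 28.2 nmi): east 28.2 sin 346° = -6.82, north 28.2 cos 346° = 27.36
Leg 3 (309°, 16.2 nmi): east 16.2 sin 309° = -12.59, north 16.2 cos 309° = 10.19
Summing: 10.33 nmi east, 19.69 nmi north → (10.33, 19.69).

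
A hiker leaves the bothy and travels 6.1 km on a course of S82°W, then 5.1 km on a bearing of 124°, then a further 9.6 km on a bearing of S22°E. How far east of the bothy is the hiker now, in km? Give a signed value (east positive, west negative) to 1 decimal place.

Leg 1 (S82°W, 6.1 km): east 6.1 sin 262° = -6.04, north 6.1 cos 262° = -0.85
Leg 2 (124°, 5.1 km): east 5.1 sin 124° = 4.23, north 5.1 cos 124° = -2.85
Leg 3 (S22°E, 9.6 km): east 9.6 sin 158° = 3.60, north 9.6 cos 158° = -8.90
Net east component: 1.78 km.

1.8 km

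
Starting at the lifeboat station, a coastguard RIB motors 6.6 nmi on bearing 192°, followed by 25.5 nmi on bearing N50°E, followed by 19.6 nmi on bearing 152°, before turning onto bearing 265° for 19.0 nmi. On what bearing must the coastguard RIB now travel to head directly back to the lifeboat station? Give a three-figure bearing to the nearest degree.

317°

Leg 1 (192°, 6.6 nmi): east 6.6 sin 192° = -1.37, north 6.6 cos 192° = -6.46
Leg 2 (N50°E, 25.5 nmi): east 25.5 sin 50° = 19.53, north 25.5 cos 50° = 16.39
Leg 3 (152°, 19.6 nmi): east 19.6 sin 152° = 9.20, north 19.6 cos 152° = -17.31
Leg 4 (265°, 19.0 nmi): east 19.0 sin 265° = -18.93, north 19.0 cos 265° = -1.66
Net displacement: 8.44 east, -9.03 north. Direction back to start is (-8.44, 9.03): bearing = atan2(-8.44, 9.03) mod 360° = 316.94° ≈ 317°.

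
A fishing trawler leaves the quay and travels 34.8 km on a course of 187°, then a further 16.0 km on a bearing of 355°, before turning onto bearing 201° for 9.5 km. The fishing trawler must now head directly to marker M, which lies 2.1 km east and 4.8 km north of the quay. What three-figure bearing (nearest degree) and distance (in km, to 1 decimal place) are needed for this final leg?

019°, 34.1 km

Leg 1 (187°, 34.8 km): east 34.8 sin 187° = -4.24, north 34.8 cos 187° = -34.54
Leg 2 (355°, 16.0 km): east 16.0 sin 355° = -1.39, north 16.0 cos 355° = 15.94
Leg 3 (201°, 9.5 km): east 9.5 sin 201° = -3.40, north 9.5 cos 201° = -8.87
Current position: (-9.04, -27.47). Target: (2.1, 4.8). Remaining: Δeast = 11.14, Δnorth = 32.27.
Bearing = atan2(11.14, 32.27) mod 360° = 19.05°; distance = √((11.14)² + (32.27)²) = 34.139 km.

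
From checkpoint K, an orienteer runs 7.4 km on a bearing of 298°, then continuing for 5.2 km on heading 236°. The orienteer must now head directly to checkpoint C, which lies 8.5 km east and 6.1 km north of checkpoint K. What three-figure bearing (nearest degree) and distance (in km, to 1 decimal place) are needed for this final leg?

Leg 1 (298°, 7.4 km): east 7.4 sin 298° = -6.53, north 7.4 cos 298° = 3.47
Leg 2 (236°, 5.2 km): east 5.2 sin 236° = -4.31, north 5.2 cos 236° = -2.91
Current position: (-10.84, 0.57). Target: (8.5, 6.1). Remaining: Δeast = 19.34, Δnorth = 5.53.
Bearing = atan2(19.34, 5.53) mod 360° = 74.04°; distance = √((19.34)² + (5.53)²) = 20.121 km.

074°, 20.1 km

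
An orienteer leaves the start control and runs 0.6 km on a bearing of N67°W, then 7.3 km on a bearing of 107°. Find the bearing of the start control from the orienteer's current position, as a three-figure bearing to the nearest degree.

Leg 1 (N67°W, 0.6 km): east 0.6 sin 293° = -0.55, north 0.6 cos 293° = 0.23
Leg 2 (107°, 7.3 km): east 7.3 sin 107° = 6.98, north 7.3 cos 107° = -2.13
Net displacement: 6.43 east, -1.90 north. Direction back to start is (-6.43, 1.90): bearing = atan2(-6.43, 1.90) mod 360° = 286.46° ≈ 286°.

286°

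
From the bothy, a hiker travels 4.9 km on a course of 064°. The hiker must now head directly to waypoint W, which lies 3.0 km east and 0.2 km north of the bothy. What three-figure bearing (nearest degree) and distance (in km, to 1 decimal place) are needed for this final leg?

216°, 2.4 km

Leg 1 (064°, 4.9 km): east 4.9 sin 64° = 4.40, north 4.9 cos 64° = 2.15
Current position: (4.40, 2.15). Target: (3.0, 0.2). Remaining: Δeast = -1.40, Δnorth = -1.95.
Bearing = atan2(-1.40, -1.95) mod 360° = 215.78°; distance = √((-1.40)² + (-1.95)²) = 2.401 km.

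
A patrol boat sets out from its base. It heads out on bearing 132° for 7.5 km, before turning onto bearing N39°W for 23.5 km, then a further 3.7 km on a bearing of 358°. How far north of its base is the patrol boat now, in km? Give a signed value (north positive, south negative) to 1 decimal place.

Leg 1 (132°, 7.5 km): east 7.5 sin 132° = 5.57, north 7.5 cos 132° = -5.02
Leg 2 (N39°W, 23.5 km): east 23.5 sin 321° = -14.79, north 23.5 cos 321° = 18.26
Leg 3 (358°, 3.7 km): east 3.7 sin 358° = -0.13, north 3.7 cos 358° = 3.70
Net north component: 16.94 km.

16.9 km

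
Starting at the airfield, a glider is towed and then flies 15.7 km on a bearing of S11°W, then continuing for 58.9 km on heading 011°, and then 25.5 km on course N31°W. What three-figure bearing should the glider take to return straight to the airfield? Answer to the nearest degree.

176°

Leg 1 (S11°W, 15.7 km): east 15.7 sin 191° = -3.00, north 15.7 cos 191° = -15.41
Leg 2 (011°, 58.9 km): east 58.9 sin 11° = 11.24, north 58.9 cos 11° = 57.82
Leg 3 (N31°W, 25.5 km): east 25.5 sin 329° = -13.13, north 25.5 cos 329° = 21.86
Net displacement: -4.89 east, 64.26 north. Direction back to start is (4.89, -64.26): bearing = atan2(4.89, -64.26) mod 360° = 175.65° ≈ 176°.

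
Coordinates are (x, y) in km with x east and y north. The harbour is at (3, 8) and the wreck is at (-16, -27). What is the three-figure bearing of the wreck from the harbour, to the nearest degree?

Δeast = -16 − 3 = -19.00; Δnorth = -27 − 8 = -35.00.
Bearing = atan2(Δeast, Δnorth) mod 360° = 208.50° ≈ 208°.

208°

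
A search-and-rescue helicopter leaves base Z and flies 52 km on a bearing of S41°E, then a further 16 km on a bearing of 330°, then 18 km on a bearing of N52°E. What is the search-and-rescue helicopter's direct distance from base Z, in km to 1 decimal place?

42.8 km

Leg 1 (S41°E, 52 km): east 52 sin 139° = 34.12, north 52 cos 139° = -39.24
Leg 2 (330°, 16 km): east 16 sin 330° = -8.00, north 16 cos 330° = 13.86
Leg 3 (N52°E, 18 km): east 18 sin 52° = 14.18, north 18 cos 52° = 11.08
Net: 40.30 east, -14.31 north. Distance = √((40.30)² + (-14.31)²) = 42.763 km.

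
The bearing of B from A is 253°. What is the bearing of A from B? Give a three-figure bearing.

073°

Back-bearing = 253° − 180° = 073°.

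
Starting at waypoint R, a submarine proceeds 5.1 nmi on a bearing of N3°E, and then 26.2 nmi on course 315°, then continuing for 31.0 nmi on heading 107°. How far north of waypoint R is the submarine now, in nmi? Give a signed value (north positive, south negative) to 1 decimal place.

14.6 nmi

Leg 1 (N3°E, 5.1 nmi): east 5.1 sin 3° = 0.27, north 5.1 cos 3° = 5.09
Leg 2 (315°, 26.2 nmi): east 26.2 sin 315° = -18.53, north 26.2 cos 315° = 18.53
Leg 3 (107°, 31.0 nmi): east 31.0 sin 107° = 29.65, north 31.0 cos 107° = -9.06
Net north component: 14.56 nmi.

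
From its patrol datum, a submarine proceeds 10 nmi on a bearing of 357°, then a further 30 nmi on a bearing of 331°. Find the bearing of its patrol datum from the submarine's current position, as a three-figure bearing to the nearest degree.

157°

Leg 1 (357°, 10 nmi): east 10 sin 357° = -0.52, north 10 cos 357° = 9.99
Leg 2 (331°, 30 nmi): east 30 sin 331° = -14.54, north 30 cos 331° = 26.24
Net displacement: -15.07 east, 36.22 north. Direction back to start is (15.07, -36.22): bearing = atan2(15.07, -36.22) mod 360° = 157.42° ≈ 157°.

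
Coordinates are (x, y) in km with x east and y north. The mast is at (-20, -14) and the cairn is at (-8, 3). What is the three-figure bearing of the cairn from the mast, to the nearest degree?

035°

Δeast = -8 − -20 = 12.00; Δnorth = 3 − -14 = 17.00.
Bearing = atan2(Δeast, Δnorth) mod 360° = 35.22° ≈ 035°.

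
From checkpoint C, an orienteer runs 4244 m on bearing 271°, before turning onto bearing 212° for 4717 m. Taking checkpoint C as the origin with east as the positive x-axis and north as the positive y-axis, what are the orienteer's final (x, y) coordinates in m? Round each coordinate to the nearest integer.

Leg 1 (271°, 4244 m): east 4244 sin 271° = -4243.35, north 4244 cos 271° = 74.07
Leg 2 (212°, 4717 m): east 4717 sin 212° = -2499.63, north 4717 cos 212° = -4000.24
Summing: -6742.98 m east, -3926.17 m north → (-6743, -3926).

(-6743, -3926)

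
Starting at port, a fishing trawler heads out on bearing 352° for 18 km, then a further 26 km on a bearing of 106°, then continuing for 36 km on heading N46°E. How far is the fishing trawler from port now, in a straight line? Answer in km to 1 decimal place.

60.1 km

Leg 1 (352°, 18 km): east 18 sin 352° = -2.51, north 18 cos 352° = 17.82
Leg 2 (106°, 26 km): east 26 sin 106° = 24.99, north 26 cos 106° = -7.17
Leg 3 (N46°E, 36 km): east 36 sin 46° = 25.90, north 36 cos 46° = 25.01
Net: 48.38 east, 35.67 north. Distance = √((48.38)² + (35.67)²) = 60.109 km.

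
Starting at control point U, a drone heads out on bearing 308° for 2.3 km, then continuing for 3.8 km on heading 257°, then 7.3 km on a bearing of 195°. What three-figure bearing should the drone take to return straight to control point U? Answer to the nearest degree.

Leg 1 (308°, 2.3 km): east 2.3 sin 308° = -1.81, north 2.3 cos 308° = 1.42
Leg 2 (257°, 3.8 km): east 3.8 sin 257° = -3.70, north 3.8 cos 257° = -0.85
Leg 3 (195°, 7.3 km): east 7.3 sin 195° = -1.89, north 7.3 cos 195° = -7.05
Net displacement: -7.40 east, -6.49 north. Direction back to start is (7.40, 6.49): bearing = atan2(7.40, 6.49) mod 360° = 48.77° ≈ 049°.

049°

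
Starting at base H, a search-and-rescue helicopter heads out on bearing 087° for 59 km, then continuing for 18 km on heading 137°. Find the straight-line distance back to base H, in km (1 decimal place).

Leg 1 (087°, 59 km): east 59 sin 87° = 58.92, north 59 cos 87° = 3.09
Leg 2 (137°, 18 km): east 18 sin 137° = 12.28, north 18 cos 137° = -13.16
Net: 71.20 east, -10.08 north. Distance = √((71.20)² + (-10.08)²) = 71.905 km.

71.9 km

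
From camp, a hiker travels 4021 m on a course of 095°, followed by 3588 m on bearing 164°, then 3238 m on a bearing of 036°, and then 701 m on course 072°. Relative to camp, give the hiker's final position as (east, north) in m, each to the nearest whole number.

Leg 1 (095°, 4021 m): east 4021 sin 95° = 4005.70, north 4021 cos 95° = -350.45
Leg 2 (164°, 3588 m): east 3588 sin 164° = 988.99, north 3588 cos 164° = -3449.01
Leg 3 (036°, 3238 m): east 3238 sin 36° = 1903.25, north 3238 cos 36° = 2619.60
Leg 4 (072°, 701 m): east 701 sin 72° = 666.69, north 701 cos 72° = 216.62
Summing: 7564.62 m east, -963.24 m north → (7565, -963).

(7565, -963)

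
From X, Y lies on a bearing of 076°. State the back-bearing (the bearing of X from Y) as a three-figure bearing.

256°

Back-bearing = 076° + 180° = 256°.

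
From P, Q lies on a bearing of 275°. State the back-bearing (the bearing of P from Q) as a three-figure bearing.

095°

Back-bearing = 275° − 180° = 095°.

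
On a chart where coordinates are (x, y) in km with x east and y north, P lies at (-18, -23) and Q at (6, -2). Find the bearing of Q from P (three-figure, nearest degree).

Δeast = 6 − -18 = 24.00; Δnorth = -2 − -23 = 21.00.
Bearing = atan2(Δeast, Δnorth) mod 360° = 48.81° ≈ 049°.

049°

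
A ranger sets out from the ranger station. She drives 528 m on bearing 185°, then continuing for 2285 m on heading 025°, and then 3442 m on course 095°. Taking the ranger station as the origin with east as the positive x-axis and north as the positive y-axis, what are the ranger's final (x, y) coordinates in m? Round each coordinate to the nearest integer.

(4349, 1245)

Leg 1 (185°, 528 m): east 528 sin 185° = -46.02, north 528 cos 185° = -525.99
Leg 2 (025°, 2285 m): east 2285 sin 25° = 965.68, north 2285 cos 25° = 2070.91
Leg 3 (095°, 3442 m): east 3442 sin 95° = 3428.90, north 3442 cos 95° = -299.99
Summing: 4348.57 m east, 1244.93 m north → (4349, 1245).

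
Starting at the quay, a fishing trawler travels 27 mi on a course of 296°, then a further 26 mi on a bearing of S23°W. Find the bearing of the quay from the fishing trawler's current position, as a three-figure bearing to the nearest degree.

Leg 1 (296°, 27 mi): east 27 sin 296° = -24.27, north 27 cos 296° = 11.84
Leg 2 (S23°W, 26 mi): east 26 sin 203° = -10.16, north 26 cos 203° = -23.93
Net displacement: -34.43 east, -12.10 north. Direction back to start is (34.43, 12.10): bearing = atan2(34.43, 12.10) mod 360° = 70.64° ≈ 071°.

071°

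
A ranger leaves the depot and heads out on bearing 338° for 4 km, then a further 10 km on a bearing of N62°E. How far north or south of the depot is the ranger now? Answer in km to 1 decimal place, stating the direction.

Leg 1 (338°, 4 km): east 4 sin 338° = -1.50, north 4 cos 338° = 3.71
Leg 2 (N62°E, 10 km): east 10 sin 62° = 8.83, north 10 cos 62° = 4.69
Net north component: 8.40 km.

8.4 km north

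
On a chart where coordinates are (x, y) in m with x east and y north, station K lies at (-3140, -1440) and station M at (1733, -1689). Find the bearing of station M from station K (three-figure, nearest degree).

Δeast = 1733 − -3140 = 4873.00; Δnorth = -1689 − -1440 = -249.00.
Bearing = atan2(Δeast, Δnorth) mod 360° = 92.93° ≈ 093°.

093°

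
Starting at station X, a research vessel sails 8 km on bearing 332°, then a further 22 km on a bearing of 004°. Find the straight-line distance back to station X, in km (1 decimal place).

29.1 km

Leg 1 (332°, 8 km): east 8 sin 332° = -3.76, north 8 cos 332° = 7.06
Leg 2 (004°, 22 km): east 22 sin 4° = 1.53, north 22 cos 4° = 21.95
Net: -2.22 east, 29.01 north. Distance = √((-2.22)² + (29.01)²) = 29.095 km.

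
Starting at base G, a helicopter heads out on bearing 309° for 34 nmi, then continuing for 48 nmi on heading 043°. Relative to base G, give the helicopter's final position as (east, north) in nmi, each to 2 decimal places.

(6.31, 56.50)

Leg 1 (309°, 34 nmi): east 34 sin 309° = -26.42, north 34 cos 309° = 21.40
Leg 2 (043°, 48 nmi): east 48 sin 43° = 32.74, north 48 cos 43° = 35.10
Summing: 6.31 nmi east, 56.50 nmi north → (6.31, 56.50).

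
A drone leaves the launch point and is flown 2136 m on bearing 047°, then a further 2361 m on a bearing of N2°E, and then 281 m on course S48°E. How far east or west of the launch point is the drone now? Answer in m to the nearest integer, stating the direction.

Leg 1 (047°, 2136 m): east 2136 sin 47° = 1562.17, north 2136 cos 47° = 1456.75
Leg 2 (N2°E, 2361 m): east 2361 sin 2° = 82.40, north 2361 cos 2° = 2359.56
Leg 3 (S48°E, 281 m): east 281 sin 132° = 208.82, north 281 cos 132° = -188.03
Net east component: 1853.39 m.

1853 m east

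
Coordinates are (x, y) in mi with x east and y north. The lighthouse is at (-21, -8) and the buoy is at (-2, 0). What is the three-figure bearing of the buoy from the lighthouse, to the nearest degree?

Δeast = -2 − -21 = 19.00; Δnorth = 0 − -8 = 8.00.
Bearing = atan2(Δeast, Δnorth) mod 360° = 67.17° ≈ 067°.

067°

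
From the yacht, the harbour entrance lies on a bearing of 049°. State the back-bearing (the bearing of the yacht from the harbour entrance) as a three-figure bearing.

229°

Back-bearing = 049° + 180° = 229°.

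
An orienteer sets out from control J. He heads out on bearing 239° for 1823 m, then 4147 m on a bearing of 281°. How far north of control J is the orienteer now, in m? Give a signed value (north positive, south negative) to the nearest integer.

Leg 1 (239°, 1823 m): east 1823 sin 239° = -1562.62, north 1823 cos 239° = -938.91
Leg 2 (281°, 4147 m): east 4147 sin 281° = -4070.81, north 4147 cos 281° = 791.28
Net north component: -147.63 m.

-148 m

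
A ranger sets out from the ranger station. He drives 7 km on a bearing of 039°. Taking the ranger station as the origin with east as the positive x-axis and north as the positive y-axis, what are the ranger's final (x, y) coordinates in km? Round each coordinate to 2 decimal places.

(4.41, 5.44)

Leg 1 (039°, 7 km): east 7 sin 39° = 4.41, north 7 cos 39° = 5.44
Summing: 4.41 km east, 5.44 km north → (4.41, 5.44).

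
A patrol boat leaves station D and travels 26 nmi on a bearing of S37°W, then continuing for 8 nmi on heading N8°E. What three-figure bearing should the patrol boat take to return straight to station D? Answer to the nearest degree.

Leg 1 (S37°W, 26 nmi): east 26 sin 217° = -15.65, north 26 cos 217° = -20.76
Leg 2 (N8°E, 8 nmi): east 8 sin 8° = 1.11, north 8 cos 8° = 7.92
Net displacement: -14.53 east, -12.84 north. Direction back to start is (14.53, 12.84): bearing = atan2(14.53, 12.84) mod 360° = 48.54° ≈ 049°.

049°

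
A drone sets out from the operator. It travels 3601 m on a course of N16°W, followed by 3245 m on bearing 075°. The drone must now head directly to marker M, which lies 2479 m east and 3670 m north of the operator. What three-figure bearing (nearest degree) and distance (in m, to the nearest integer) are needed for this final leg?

152°, 716 m

Leg 1 (N16°W, 3601 m): east 3601 sin 344° = -992.57, north 3601 cos 344° = 3461.50
Leg 2 (075°, 3245 m): east 3245 sin 75° = 3134.43, north 3245 cos 75° = 839.87
Current position: (2141.86, 4301.37). Target: (2479, 3670). Remaining: Δeast = 337.14, Δnorth = -631.37.
Bearing = atan2(337.14, -631.37) mod 360° = 151.90°; distance = √((337.14)² + (-631.37)²) = 715.747 m.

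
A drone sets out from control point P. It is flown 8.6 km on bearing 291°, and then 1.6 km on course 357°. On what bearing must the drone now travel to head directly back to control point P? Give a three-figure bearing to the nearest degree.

Leg 1 (291°, 8.6 km): east 8.6 sin 291° = -8.03, north 8.6 cos 291° = 3.08
Leg 2 (357°, 1.6 km): east 1.6 sin 357° = -0.08, north 1.6 cos 357° = 1.60
Net displacement: -8.11 east, 4.68 north. Direction back to start is (8.11, -4.68): bearing = atan2(8.11, -4.68) mod 360° = 119.98° ≈ 120°.

120°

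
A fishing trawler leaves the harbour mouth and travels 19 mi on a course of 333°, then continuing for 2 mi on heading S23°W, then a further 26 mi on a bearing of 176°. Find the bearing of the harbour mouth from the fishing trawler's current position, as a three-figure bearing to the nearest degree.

Leg 1 (333°, 19 mi): east 19 sin 333° = -8.63, north 19 cos 333° = 16.93
Leg 2 (S23°W, 2 mi): east 2 sin 203° = -0.78, north 2 cos 203° = -1.84
Leg 3 (176°, 26 mi): east 26 sin 176° = 1.81, north 26 cos 176° = -25.94
Net displacement: -7.59 east, -10.85 north. Direction back to start is (7.59, 10.85): bearing = atan2(7.59, 10.85) mod 360° = 34.99° ≈ 035°.

035°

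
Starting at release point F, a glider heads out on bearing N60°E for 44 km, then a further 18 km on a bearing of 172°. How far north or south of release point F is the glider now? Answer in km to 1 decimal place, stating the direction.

4.2 km north

Leg 1 (N60°E, 44 km): east 44 sin 60° = 38.11, north 44 cos 60° = 22.00
Leg 2 (172°, 18 km): east 18 sin 172° = 2.51, north 18 cos 172° = -17.82
Net north component: 4.18 km.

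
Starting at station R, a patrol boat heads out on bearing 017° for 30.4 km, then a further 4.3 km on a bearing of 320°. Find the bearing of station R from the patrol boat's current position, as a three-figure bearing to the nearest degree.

Leg 1 (017°, 30.4 km): east 30.4 sin 17° = 8.89, north 30.4 cos 17° = 29.07
Leg 2 (320°, 4.3 km): east 4.3 sin 320° = -2.76, north 4.3 cos 320° = 3.29
Net displacement: 6.12 east, 32.37 north. Direction back to start is (-6.12, -32.37): bearing = atan2(-6.12, -32.37) mod 360° = 190.71° ≈ 191°.

191°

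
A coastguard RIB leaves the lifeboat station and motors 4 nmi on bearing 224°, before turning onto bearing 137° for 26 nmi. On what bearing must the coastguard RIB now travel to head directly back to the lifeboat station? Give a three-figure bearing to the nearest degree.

326°

Leg 1 (224°, 4 nmi): east 4 sin 224° = -2.78, north 4 cos 224° = -2.88
Leg 2 (137°, 26 nmi): east 26 sin 137° = 17.73, north 26 cos 137° = -19.02
Net displacement: 14.95 east, -21.89 north. Direction back to start is (-14.95, 21.89): bearing = atan2(-14.95, 21.89) mod 360° = 325.67° ≈ 326°.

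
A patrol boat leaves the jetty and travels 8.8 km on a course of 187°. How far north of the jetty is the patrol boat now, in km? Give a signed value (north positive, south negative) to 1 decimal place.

-8.7 km

Leg 1 (187°, 8.8 km): east 8.8 sin 187° = -1.07, north 8.8 cos 187° = -8.73
Net north component: -8.73 km.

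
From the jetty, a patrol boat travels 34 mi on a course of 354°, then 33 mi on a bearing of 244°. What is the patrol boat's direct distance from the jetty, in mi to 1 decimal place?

38.4 mi

Leg 1 (354°, 34 mi): east 34 sin 354° = -3.55, north 34 cos 354° = 33.81
Leg 2 (244°, 33 mi): east 33 sin 244° = -29.66, north 33 cos 244° = -14.47
Net: -33.21 east, 19.35 north. Distance = √((-33.21)² + (19.35)²) = 38.438 mi.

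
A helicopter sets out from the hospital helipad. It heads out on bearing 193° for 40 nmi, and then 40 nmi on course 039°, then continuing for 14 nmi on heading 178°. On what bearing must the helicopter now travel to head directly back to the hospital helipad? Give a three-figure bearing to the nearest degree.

Leg 1 (193°, 40 nmi): east 40 sin 193° = -9.00, north 40 cos 193° = -38.97
Leg 2 (039°, 40 nmi): east 40 sin 39° = 25.17, north 40 cos 39° = 31.09
Leg 3 (178°, 14 nmi): east 14 sin 178° = 0.49, north 14 cos 178° = -13.99
Net displacement: 16.66 east, -21.88 north. Direction back to start is (-16.66, 21.88): bearing = atan2(-16.66, 21.88) mod 360° = 322.71° ≈ 323°.

323°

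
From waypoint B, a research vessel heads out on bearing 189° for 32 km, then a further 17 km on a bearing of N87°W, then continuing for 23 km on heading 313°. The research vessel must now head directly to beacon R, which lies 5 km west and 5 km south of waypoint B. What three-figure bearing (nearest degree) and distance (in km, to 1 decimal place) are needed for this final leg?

073°, 35.3 km

Leg 1 (189°, 32 km): east 32 sin 189° = -5.01, north 32 cos 189° = -31.61
Leg 2 (N87°W, 17 km): east 17 sin 273° = -16.98, north 17 cos 273° = 0.89
Leg 3 (313°, 23 km): east 23 sin 313° = -16.82, north 23 cos 313° = 15.69
Current position: (-38.80, -15.03). Target: (-5, -5). Remaining: Δeast = 33.80, Δnorth = 10.03.
Bearing = atan2(33.80, 10.03) mod 360° = 73.47°; distance = √((33.80)² + (10.03)²) = 35.260 km.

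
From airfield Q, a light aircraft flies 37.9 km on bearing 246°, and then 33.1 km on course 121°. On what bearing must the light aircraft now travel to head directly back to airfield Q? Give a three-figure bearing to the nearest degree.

011°

Leg 1 (246°, 37.9 km): east 37.9 sin 246° = -34.62, north 37.9 cos 246° = -15.42
Leg 2 (121°, 33.1 km): east 33.1 sin 121° = 28.37, north 33.1 cos 121° = -17.05
Net displacement: -6.25 east, -32.46 north. Direction back to start is (6.25, 32.46): bearing = atan2(6.25, 32.46) mod 360° = 10.90° ≈ 011°.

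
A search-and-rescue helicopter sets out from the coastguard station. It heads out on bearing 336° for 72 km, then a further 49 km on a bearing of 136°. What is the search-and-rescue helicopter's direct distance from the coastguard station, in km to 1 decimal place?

30.9 km

Leg 1 (336°, 72 km): east 72 sin 336° = -29.29, north 72 cos 336° = 65.78
Leg 2 (136°, 49 km): east 49 sin 136° = 34.04, north 49 cos 136° = -35.25
Net: 4.75 east, 30.53 north. Distance = √((4.75)² + (30.53)²) = 30.895 km.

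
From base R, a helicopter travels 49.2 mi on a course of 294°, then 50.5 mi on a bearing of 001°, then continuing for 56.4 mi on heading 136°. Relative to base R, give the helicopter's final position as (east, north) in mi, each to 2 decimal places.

Leg 1 (294°, 49.2 mi): east 49.2 sin 294° = -44.95, north 49.2 cos 294° = 20.01
Leg 2 (001°, 50.5 mi): east 50.5 sin 1° = 0.88, north 50.5 cos 1° = 50.49
Leg 3 (136°, 56.4 mi): east 56.4 sin 136° = 39.18, north 56.4 cos 136° = -40.57
Summing: -4.89 mi east, 29.93 mi north → (-4.89, 29.93).

(-4.89, 29.93)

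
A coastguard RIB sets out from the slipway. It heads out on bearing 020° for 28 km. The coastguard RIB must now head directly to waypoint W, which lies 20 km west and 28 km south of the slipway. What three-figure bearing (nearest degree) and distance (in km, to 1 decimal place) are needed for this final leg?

209°, 61.8 km

Leg 1 (020°, 28 km): east 28 sin 20° = 9.58, north 28 cos 20° = 26.31
Current position: (9.58, 26.31). Target: (-20, -28). Remaining: Δeast = -29.58, Δnorth = -54.31.
Bearing = atan2(-29.58, -54.31) mod 360° = 208.57°; distance = √((-29.58)² + (-54.31)²) = 61.843 km.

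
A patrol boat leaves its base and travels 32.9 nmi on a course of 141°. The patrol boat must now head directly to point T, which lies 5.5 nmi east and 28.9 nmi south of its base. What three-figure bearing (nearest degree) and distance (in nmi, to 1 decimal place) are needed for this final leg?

Leg 1 (141°, 32.9 nmi): east 32.9 sin 141° = 20.70, north 32.9 cos 141° = -25.57
Current position: (20.70, -25.57). Target: (5.5, -28.9). Remaining: Δeast = -15.20, Δnorth = -3.33.
Bearing = atan2(-15.20, -3.33) mod 360° = 257.64°; distance = √((-15.20)² + (-3.33)²) = 15.565 nmi.

258°, 15.6 nmi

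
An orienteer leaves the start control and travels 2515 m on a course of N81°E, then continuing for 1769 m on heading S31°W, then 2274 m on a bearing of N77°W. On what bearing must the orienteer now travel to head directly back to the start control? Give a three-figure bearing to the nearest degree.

046°

Leg 1 (N81°E, 2515 m): east 2515 sin 81° = 2484.04, north 2515 cos 81° = 393.43
Leg 2 (S31°W, 1769 m): east 1769 sin 211° = -911.10, north 1769 cos 211° = -1516.33
Leg 3 (N77°W, 2274 m): east 2274 sin 283° = -2215.72, north 2274 cos 283° = 511.54
Net displacement: -642.78 east, -611.36 north. Direction back to start is (642.78, 611.36): bearing = atan2(642.78, 611.36) mod 360° = 46.44° ≈ 046°.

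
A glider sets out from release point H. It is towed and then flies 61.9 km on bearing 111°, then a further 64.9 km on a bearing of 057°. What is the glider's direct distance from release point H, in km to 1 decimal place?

Leg 1 (111°, 61.9 km): east 61.9 sin 111° = 57.79, north 61.9 cos 111° = -22.18
Leg 2 (057°, 64.9 km): east 64.9 sin 57° = 54.43, north 64.9 cos 57° = 35.35
Net: 112.22 east, 13.16 north. Distance = √((112.22)² + (13.16)²) = 112.988 km.

113.0 km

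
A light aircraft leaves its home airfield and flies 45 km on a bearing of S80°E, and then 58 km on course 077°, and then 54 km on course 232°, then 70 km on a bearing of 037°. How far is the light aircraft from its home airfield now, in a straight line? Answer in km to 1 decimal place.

104.2 km

Leg 1 (S80°E, 45 km): east 45 sin 100° = 44.32, north 45 cos 100° = -7.81
Leg 2 (077°, 58 km): east 58 sin 77° = 56.51, north 58 cos 77° = 13.05
Leg 3 (232°, 54 km): east 54 sin 232° = -42.55, north 54 cos 232° = -33.25
Leg 4 (037°, 70 km): east 70 sin 37° = 42.13, north 70 cos 37° = 55.90
Net: 100.40 east, 27.89 north. Distance = √((100.40)² + (27.89)²) = 104.206 km.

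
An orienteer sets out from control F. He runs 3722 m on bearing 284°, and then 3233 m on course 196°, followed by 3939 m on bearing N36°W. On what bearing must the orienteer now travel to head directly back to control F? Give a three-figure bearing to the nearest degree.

Leg 1 (284°, 3722 m): east 3722 sin 284° = -3611.44, north 3722 cos 284° = 900.43
Leg 2 (196°, 3233 m): east 3233 sin 196° = -891.14, north 3233 cos 196° = -3107.76
Leg 3 (N36°W, 3939 m): east 3939 sin 324° = -2315.29, north 3939 cos 324° = 3186.72
Net displacement: -6817.86 east, 979.39 north. Direction back to start is (6817.86, -979.39): bearing = atan2(6817.86, -979.39) mod 360° = 98.17° ≈ 098°.

098°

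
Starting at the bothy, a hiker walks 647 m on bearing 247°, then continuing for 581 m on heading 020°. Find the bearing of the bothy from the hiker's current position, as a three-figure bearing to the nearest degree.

126°

Leg 1 (247°, 647 m): east 647 sin 247° = -595.57, north 647 cos 247° = -252.80
Leg 2 (020°, 581 m): east 581 sin 20° = 198.71, north 581 cos 20° = 545.96
Net displacement: -396.85 east, 293.16 north. Direction back to start is (396.85, -293.16): bearing = atan2(396.85, -293.16) mod 360° = 126.45° ≈ 126°.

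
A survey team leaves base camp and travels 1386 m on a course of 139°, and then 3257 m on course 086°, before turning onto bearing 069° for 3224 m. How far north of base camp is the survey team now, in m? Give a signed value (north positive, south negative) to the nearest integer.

337 m

Leg 1 (139°, 1386 m): east 1386 sin 139° = 909.30, north 1386 cos 139° = -1046.03
Leg 2 (086°, 3257 m): east 3257 sin 86° = 3249.07, north 3257 cos 86° = 227.20
Leg 3 (069°, 3224 m): east 3224 sin 69° = 3009.86, north 3224 cos 69° = 1155.38
Net north component: 336.55 m.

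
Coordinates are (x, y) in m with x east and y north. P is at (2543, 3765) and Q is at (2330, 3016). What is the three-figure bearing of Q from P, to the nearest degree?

Δeast = 2330 − 2543 = -213.00; Δnorth = 3016 − 3765 = -749.00.
Bearing = atan2(Δeast, Δnorth) mod 360° = 195.87° ≈ 196°.

196°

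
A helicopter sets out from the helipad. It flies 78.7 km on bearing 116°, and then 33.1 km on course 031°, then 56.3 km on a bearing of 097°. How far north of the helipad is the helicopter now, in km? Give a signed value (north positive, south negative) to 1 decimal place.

-13.0 km

Leg 1 (116°, 78.7 km): east 78.7 sin 116° = 70.74, north 78.7 cos 116° = -34.50
Leg 2 (031°, 33.1 km): east 33.1 sin 31° = 17.05, north 33.1 cos 31° = 28.37
Leg 3 (097°, 56.3 km): east 56.3 sin 97° = 55.88, north 56.3 cos 97° = -6.86
Net north component: -12.99 km.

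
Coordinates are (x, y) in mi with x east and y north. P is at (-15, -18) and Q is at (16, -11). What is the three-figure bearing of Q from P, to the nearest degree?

Δeast = 16 − -15 = 31.00; Δnorth = -11 − -18 = 7.00.
Bearing = atan2(Δeast, Δnorth) mod 360° = 77.28° ≈ 077°.

077°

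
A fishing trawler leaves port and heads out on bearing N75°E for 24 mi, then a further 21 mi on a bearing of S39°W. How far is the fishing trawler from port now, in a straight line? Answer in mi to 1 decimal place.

Leg 1 (N75°E, 24 mi): east 24 sin 75° = 23.18, north 24 cos 75° = 6.21
Leg 2 (S39°W, 21 mi): east 21 sin 219° = -13.22, north 21 cos 219° = -16.32
Net: 9.97 east, -10.11 north. Distance = √((9.97)² + (-10.11)²) = 14.195 mi.

14.2 mi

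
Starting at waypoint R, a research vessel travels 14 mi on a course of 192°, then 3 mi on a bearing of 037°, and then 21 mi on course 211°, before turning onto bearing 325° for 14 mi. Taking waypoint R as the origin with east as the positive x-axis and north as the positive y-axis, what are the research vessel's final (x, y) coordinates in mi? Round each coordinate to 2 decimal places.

(-19.95, -17.83)

Leg 1 (192°, 14 mi): east 14 sin 192° = -2.91, north 14 cos 192° = -13.69
Leg 2 (037°, 3 mi): east 3 sin 37° = 1.81, north 3 cos 37° = 2.40
Leg 3 (211°, 21 mi): east 21 sin 211° = -10.82, north 21 cos 211° = -18.00
Leg 4 (325°, 14 mi): east 14 sin 325° = -8.03, north 14 cos 325° = 11.47
Summing: -19.95 mi east, -17.83 mi north → (-19.95, -17.83).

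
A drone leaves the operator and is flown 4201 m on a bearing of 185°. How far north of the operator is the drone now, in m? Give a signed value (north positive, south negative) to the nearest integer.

-4185 m

Leg 1 (185°, 4201 m): east 4201 sin 185° = -366.14, north 4201 cos 185° = -4185.01
Net north component: -4185.01 m.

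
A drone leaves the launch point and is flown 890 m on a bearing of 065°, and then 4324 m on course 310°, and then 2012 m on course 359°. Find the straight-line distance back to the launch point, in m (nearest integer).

5758 m

Leg 1 (065°, 890 m): east 890 sin 65° = 806.61, north 890 cos 65° = 376.13
Leg 2 (310°, 4324 m): east 4324 sin 310° = -3312.38, north 4324 cos 310° = 2779.41
Leg 3 (359°, 2012 m): east 2012 sin 359° = -35.11, north 2012 cos 359° = 2011.69
Net: -2540.88 east, 5167.24 north. Distance = √((-2540.88)² + (5167.24)²) = 5758.159 m.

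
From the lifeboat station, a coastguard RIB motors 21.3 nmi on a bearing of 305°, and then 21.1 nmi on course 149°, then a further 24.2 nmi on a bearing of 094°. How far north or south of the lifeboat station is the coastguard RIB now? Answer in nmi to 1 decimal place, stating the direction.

7.6 nmi south

Leg 1 (305°, 21.3 nmi): east 21.3 sin 305° = -17.45, north 21.3 cos 305° = 12.22
Leg 2 (149°, 21.1 nmi): east 21.1 sin 149° = 10.87, north 21.1 cos 149° = -18.09
Leg 3 (094°, 24.2 nmi): east 24.2 sin 94° = 24.14, north 24.2 cos 94° = -1.69
Net north component: -7.56 nmi.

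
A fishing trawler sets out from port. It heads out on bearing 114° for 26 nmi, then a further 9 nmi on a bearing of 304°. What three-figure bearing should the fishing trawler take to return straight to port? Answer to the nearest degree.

289°

Leg 1 (114°, 26 nmi): east 26 sin 114° = 23.75, north 26 cos 114° = -10.58
Leg 2 (304°, 9 nmi): east 9 sin 304° = -7.46, north 9 cos 304° = 5.03
Net displacement: 16.29 east, -5.54 north. Direction back to start is (-16.29, 5.54): bearing = atan2(-16.29, 5.54) mod 360° = 288.79° ≈ 289°.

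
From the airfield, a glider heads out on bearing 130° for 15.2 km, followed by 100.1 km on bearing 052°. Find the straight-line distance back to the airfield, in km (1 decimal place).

Leg 1 (130°, 15.2 km): east 15.2 sin 130° = 11.64, north 15.2 cos 130° = -9.77
Leg 2 (052°, 100.1 km): east 100.1 sin 52° = 78.88, north 100.1 cos 52° = 61.63
Net: 90.52 east, 51.86 north. Distance = √((90.52)² + (51.86)²) = 104.325 km.

104.3 km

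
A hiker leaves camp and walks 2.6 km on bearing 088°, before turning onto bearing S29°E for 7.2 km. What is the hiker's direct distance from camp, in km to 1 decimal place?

Leg 1 (088°, 2.6 km): east 2.6 sin 88° = 2.60, north 2.6 cos 88° = 0.09
Leg 2 (S29°E, 7.2 km): east 7.2 sin 151° = 3.49, north 7.2 cos 151° = -6.30
Net: 6.09 east, -6.21 north. Distance = √((6.09)² + (-6.21)²) = 8.695 km.

8.7 km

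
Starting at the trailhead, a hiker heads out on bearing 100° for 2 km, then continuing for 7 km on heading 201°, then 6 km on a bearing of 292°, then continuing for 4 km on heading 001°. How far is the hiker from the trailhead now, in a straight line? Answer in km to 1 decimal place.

Leg 1 (100°, 2 km): east 2 sin 100° = 1.97, north 2 cos 100° = -0.35
Leg 2 (201°, 7 km): east 7 sin 201° = -2.51, north 7 cos 201° = -6.54
Leg 3 (292°, 6 km): east 6 sin 292° = -5.56, north 6 cos 292° = 2.25
Leg 4 (001°, 4 km): east 4 sin 1° = 0.07, north 4 cos 1° = 4.00
Net: -6.03 east, -0.64 north. Distance = √((-6.03)² + (-0.64)²) = 6.066 km.

6.1 km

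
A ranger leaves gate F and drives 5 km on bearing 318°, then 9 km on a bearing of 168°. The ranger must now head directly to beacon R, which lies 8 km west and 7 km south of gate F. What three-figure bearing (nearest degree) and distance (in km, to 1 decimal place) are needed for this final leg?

254°, 6.8 km

Leg 1 (318°, 5 km): east 5 sin 318° = -3.35, north 5 cos 318° = 3.72
Leg 2 (168°, 9 km): east 9 sin 168° = 1.87, north 9 cos 168° = -8.80
Current position: (-1.47, -5.09). Target: (-8, -7). Remaining: Δeast = -6.53, Δnorth = -1.91.
Bearing = atan2(-6.53, -1.91) mod 360° = 253.67°; distance = √((-6.53)² + (-1.91)²) = 6.800 km.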